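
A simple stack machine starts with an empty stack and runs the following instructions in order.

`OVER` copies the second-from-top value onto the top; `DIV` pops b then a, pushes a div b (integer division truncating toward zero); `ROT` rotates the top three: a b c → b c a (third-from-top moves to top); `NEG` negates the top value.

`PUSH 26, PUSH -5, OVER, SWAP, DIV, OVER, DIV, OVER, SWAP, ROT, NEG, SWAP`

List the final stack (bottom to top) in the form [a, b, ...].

[26, -26, 0]

PUSH 26 → 26
PUSH -5 → 26 -5
OVER    → 26 -5 26
SWAP    → 26 26 -5
DIV     → 26 -5
OVER    → 26 -5 26
DIV     → 26 0
OVER    → 26 0 26
SWAP    → 26 26 0
ROT     → 26 0 26
NEG     → 26 0 -26
SWAP    → 26 -26 0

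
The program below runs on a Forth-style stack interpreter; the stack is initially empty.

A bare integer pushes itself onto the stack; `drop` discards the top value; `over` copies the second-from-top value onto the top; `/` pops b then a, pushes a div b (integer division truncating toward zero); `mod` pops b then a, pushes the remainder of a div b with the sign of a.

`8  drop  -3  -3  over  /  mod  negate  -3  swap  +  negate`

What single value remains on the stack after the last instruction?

3

8      → 8
drop   → (empty)
-3     → -3
-3     → -3 -3
over   → -3 -3 -3
/      → -3 1
mod    → 0
negate → 0
-3     → 0 -3
swap   → -3 0
+      → -3
negate → 3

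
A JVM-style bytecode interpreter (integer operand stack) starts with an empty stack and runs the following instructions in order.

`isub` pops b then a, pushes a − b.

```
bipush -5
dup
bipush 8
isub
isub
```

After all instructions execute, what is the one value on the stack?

8

bipush -5 -> [-5]
dup       -> [-5, -5]
bipush 8  -> [-5, -5, 8]
isub      -> [-5, -13]
isub      -> [8]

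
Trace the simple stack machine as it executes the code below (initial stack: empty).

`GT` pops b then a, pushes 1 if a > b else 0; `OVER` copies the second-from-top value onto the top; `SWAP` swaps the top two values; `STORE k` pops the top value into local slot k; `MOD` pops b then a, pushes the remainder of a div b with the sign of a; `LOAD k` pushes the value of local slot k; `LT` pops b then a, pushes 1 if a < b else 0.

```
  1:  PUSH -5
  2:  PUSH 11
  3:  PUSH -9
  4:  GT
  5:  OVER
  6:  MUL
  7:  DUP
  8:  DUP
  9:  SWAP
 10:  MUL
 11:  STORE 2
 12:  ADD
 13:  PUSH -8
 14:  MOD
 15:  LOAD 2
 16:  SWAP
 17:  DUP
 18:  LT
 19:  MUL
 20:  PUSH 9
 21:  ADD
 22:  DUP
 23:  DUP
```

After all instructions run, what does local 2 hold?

PUSH -5 → [-5]
PUSH 11 → [-5, 11]
PUSH -9 → [-5, 11, -9]
GT      → [-5, 1]
OVER    → [-5, 1, -5]
MUL     → [-5, -5]
DUP     → [-5, -5, -5]
DUP     → [-5, -5, -5, -5]
SWAP    → [-5, -5, -5, -5]
MUL     → [-5, -5, 25]
STORE 2 → [-5, -5]
ADD     → [-10]
PUSH -8 → [-10, -8]
MOD     → [-2]
LOAD 2  → [-2, 25]
SWAP    → [25, -2]
DUP     → [25, -2, -2]
LT      → [25, 0]
MUL     → [0]
PUSH 9  → [0, 9]
ADD     → [9]
DUP     → [9, 9]
DUP     → [9, 9, 9]

25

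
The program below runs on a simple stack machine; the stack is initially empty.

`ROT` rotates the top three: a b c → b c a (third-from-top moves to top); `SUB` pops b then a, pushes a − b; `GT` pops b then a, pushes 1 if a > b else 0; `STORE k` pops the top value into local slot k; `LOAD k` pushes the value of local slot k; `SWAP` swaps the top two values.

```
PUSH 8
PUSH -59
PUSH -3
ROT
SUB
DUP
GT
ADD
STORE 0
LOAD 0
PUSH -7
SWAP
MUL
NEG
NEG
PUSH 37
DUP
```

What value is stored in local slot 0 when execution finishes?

-59

PUSH 8   -> [8]
PUSH -59 -> [8, -59]
PUSH -3  -> [8, -59, -3]
ROT      -> [-59, -3, 8]
SUB      -> [-59, -11]
DUP      -> [-59, -11, -11]
GT       -> [-59, 0]
ADD      -> [-59]
STORE 0  -> []
LOAD 0   -> [-59]
PUSH -7  -> [-59, -7]
SWAP     -> [-7, -59]
MUL      -> [413]
NEG      -> [-413]
NEG      -> [413]
PUSH 37  -> [413, 37]
DUP      -> [413, 37, 37]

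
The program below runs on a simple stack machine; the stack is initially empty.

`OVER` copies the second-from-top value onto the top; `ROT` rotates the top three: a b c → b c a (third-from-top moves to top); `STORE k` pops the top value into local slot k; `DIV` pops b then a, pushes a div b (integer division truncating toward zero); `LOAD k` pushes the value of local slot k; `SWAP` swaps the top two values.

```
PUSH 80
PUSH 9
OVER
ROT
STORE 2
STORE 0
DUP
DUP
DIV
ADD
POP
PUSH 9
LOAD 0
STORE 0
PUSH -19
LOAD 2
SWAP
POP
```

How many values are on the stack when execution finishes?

2

PUSH 80  → 80
PUSH 9   → 80 9
OVER     → 80 9 80
ROT      → 9 80 80
STORE 2  → 9 80
STORE 0  → 9
DUP      → 9 9
DUP      → 9 9 9
DIV      → 9 1
ADD      → 10
POP      → (empty)
PUSH 9   → 9
LOAD 0   → 9 80
STORE 0  → 9
PUSH -19 → 9 -19
LOAD 2   → 9 -19 80
SWAP     → 9 80 -19
POP      → 9 80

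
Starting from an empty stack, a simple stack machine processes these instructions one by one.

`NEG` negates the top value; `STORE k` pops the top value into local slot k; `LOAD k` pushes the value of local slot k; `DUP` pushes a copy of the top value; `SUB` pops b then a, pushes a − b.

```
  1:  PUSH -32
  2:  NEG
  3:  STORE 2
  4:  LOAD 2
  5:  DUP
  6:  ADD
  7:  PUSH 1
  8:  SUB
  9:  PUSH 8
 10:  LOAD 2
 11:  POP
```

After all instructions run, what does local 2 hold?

PUSH -32 → [-32]
NEG      → [32]
STORE 2  → []
LOAD 2   → [32]
DUP      → [32, 32]
ADD      → [64]
PUSH 1   → [64, 1]
SUB      → [63]
PUSH 8   → [63, 8]
LOAD 2   → [63, 8, 32]
POP      → [63, 8]

32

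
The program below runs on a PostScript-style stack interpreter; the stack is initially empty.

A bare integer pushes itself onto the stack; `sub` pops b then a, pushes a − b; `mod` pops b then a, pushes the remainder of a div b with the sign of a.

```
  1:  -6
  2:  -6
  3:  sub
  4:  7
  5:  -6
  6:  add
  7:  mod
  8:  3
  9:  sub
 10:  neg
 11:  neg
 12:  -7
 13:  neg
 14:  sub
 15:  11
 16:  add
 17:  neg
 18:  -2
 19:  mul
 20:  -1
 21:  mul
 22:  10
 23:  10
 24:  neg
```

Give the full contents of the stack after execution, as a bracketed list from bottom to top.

[-2, 10, -10]

-6  : -6
-6  : -6 -6
sub : 0
7   : 0 7
-6  : 0 7 -6
add : 0 1
mod : 0
3   : 0 3
sub : -3
neg : 3
neg : -3
-7  : -3 -7
neg : -3 7
sub : -10
11  : -10 11
add : 1
neg : -1
-2  : -1 -2
mul : 2
-1  : 2 -1
mul : -2
10  : -2 10
10  : -2 10 10
neg : -2 10 -10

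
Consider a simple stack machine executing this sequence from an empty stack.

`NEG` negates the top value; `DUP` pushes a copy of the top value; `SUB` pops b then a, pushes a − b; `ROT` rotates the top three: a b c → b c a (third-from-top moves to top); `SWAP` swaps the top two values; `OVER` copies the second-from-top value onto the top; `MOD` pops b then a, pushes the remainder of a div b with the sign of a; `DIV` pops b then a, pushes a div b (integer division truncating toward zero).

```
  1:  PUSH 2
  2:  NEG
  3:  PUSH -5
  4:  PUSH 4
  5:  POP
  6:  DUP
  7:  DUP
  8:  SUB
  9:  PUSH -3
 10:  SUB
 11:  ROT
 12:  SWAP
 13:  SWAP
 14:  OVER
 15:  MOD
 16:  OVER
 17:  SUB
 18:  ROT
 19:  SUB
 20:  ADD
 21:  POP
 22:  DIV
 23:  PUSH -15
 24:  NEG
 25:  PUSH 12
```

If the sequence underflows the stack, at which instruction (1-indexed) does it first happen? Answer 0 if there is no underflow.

PUSH 2  → 2
NEG     → -2
PUSH -5 → -2 -5
PUSH 4  → -2 -5 4
POP     → -2 -5
DUP     → -2 -5 -5
DUP     → -2 -5 -5 -5
SUB     → -2 -5 0
PUSH -3 → -2 -5 0 -3
SUB     → -2 -5 3
ROT     → -5 3 -2
SWAP    → -5 -2 3
SWAP    → -5 3 -2
OVER    → -5 3 -2 3
MOD     → -5 3 -2
OVER    → -5 3 -2 3
SUB     → -5 3 -5
ROT     → 3 -5 -5
SUB     → 3 0
ADD     → 3
POP     → (empty)
DIV  — needs 2 operands, stack has 0 → underflow

22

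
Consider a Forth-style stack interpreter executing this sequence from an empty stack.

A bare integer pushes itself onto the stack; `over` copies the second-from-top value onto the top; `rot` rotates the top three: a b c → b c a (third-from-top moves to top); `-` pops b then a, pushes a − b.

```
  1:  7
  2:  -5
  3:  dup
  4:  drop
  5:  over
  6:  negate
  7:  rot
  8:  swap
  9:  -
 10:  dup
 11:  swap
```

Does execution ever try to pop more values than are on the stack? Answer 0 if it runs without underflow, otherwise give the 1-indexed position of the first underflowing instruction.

7       [7]
-5      [7, -5]
dup     [7, -5, -5]
drop    [7, -5]
over    [7, -5, 7]
negate  [7, -5, -7]
rot     [-5, -7, 7]
swap    [-5, 7, -7]
-       [-5, 14]
dup     [-5, 14, 14]
swap    [-5, 14, 14]

0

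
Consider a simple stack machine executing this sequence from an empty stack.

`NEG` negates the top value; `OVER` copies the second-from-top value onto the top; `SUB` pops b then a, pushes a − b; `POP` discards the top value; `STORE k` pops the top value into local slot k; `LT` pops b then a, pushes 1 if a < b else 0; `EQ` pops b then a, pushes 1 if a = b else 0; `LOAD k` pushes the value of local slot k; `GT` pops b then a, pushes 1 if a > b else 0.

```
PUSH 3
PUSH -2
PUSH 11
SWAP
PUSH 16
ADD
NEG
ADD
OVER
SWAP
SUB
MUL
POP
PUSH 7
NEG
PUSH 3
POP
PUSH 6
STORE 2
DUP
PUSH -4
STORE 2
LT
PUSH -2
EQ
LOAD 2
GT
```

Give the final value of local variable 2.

-4

PUSH 3  → 3
PUSH -2 → 3 -2
PUSH 11 → 3 -2 11
SWAP    → 3 11 -2
PUSH 16 → 3 11 -2 16
ADD     → 3 11 14
NEG     → 3 11 -14
ADD     → 3 -3
OVER    → 3 -3 3
SWAP    → 3 3 -3
SUB     → 3 6
MUL     → 18
POP     → (empty)
PUSH 7  → 7
NEG     → -7
PUSH 3  → -7 3
POP     → -7
PUSH 6  → -7 6
STORE 2 → -7
DUP     → -7 -7
PUSH -4 → -7 -7 -4
STORE 2 → -7 -7
LT      → 0
PUSH -2 → 0 -2
EQ      → 0
LOAD 2  → 0 -4
GT      → 1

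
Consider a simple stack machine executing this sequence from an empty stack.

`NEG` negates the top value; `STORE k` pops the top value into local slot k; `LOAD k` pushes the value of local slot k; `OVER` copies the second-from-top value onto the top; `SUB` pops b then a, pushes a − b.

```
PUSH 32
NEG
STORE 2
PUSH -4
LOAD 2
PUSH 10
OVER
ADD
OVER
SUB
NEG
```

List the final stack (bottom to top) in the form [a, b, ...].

[-4, -32, -10]

PUSH 32 : [32]
NEG     : [-32]
STORE 2 : []
PUSH -4 : [-4]
LOAD 2  : [-4, -32]
PUSH 10 : [-4, -32, 10]
OVER    : [-4, -32, 10, -32]
ADD     : [-4, -32, -22]
OVER    : [-4, -32, -22, -32]
SUB     : [-4, -32, 10]
NEG     : [-4, -32, -10]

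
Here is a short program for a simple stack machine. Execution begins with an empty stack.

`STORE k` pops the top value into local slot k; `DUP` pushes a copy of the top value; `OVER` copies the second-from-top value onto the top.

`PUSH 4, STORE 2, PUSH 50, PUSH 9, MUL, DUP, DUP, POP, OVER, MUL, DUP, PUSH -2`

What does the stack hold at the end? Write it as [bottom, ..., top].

PUSH 4   4
STORE 2  (empty)
PUSH 50  50
PUSH 9   50 9
MUL      450
DUP      450 450
DUP      450 450 450
POP      450 450
OVER     450 450 450
MUL      450 202500
DUP      450 202500 202500
PUSH -2  450 202500 202500 -2

[450, 202500, 202500, -2]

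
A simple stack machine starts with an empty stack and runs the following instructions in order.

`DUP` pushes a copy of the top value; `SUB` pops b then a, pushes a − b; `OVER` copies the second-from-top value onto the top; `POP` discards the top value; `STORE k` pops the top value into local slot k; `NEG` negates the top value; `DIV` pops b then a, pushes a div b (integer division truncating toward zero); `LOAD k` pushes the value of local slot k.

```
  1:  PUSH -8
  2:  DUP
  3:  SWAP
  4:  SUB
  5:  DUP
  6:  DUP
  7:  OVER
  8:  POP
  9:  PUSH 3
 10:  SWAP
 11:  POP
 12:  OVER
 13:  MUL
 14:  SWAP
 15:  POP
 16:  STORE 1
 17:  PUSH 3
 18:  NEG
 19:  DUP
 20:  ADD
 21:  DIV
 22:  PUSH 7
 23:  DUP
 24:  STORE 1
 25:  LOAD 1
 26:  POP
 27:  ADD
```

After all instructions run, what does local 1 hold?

PUSH -8 -> [-8]
DUP     -> [-8, -8]
SWAP    -> [-8, -8]
SUB     -> [0]
DUP     -> [0, 0]
DUP     -> [0, 0, 0]
OVER    -> [0, 0, 0, 0]
POP     -> [0, 0, 0]
PUSH 3  -> [0, 0, 0, 3]
SWAP    -> [0, 0, 3, 0]
POP     -> [0, 0, 3]
OVER    -> [0, 0, 3, 0]
MUL     -> [0, 0, 0]
SWAP    -> [0, 0, 0]
POP     -> [0, 0]
STORE 1 -> [0]
PUSH 3  -> [0, 3]
NEG     -> [0, -3]
DUP     -> [0, -3, -3]
ADD     -> [0, -6]
DIV     -> [0]
PUSH 7  -> [0, 7]
DUP     -> [0, 7, 7]
STORE 1 -> [0, 7]
LOAD 1  -> [0, 7, 7]
POP     -> [0, 7]
ADD     -> [7]

7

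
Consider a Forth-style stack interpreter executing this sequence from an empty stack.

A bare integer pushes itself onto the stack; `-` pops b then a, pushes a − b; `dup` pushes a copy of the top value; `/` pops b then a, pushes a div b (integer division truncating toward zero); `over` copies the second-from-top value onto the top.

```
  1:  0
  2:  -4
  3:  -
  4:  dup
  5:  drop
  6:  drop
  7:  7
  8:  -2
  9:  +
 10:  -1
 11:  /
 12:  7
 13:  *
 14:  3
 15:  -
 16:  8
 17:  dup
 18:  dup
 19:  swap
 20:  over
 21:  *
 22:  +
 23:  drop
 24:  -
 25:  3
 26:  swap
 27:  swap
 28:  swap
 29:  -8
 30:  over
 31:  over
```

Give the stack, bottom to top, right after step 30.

0    -> [0]
-4   -> [0, -4]
-    -> [4]
dup  -> [4, 4]
drop -> [4]
drop -> []
7    -> [7]
-2   -> [7, -2]
+    -> [5]
-1   -> [5, -1]
/    -> [-5]
7    -> [-5, 7]
*    -> [-35]
3    -> [-35, 3]
-    -> [-38]
8    -> [-38, 8]
dup  -> [-38, 8, 8]
dup  -> [-38, 8, 8, 8]
swap -> [-38, 8, 8, 8]
over -> [-38, 8, 8, 8, 8]
*    -> [-38, 8, 8, 64]
+    -> [-38, 8, 72]
drop -> [-38, 8]
-    -> [-46]
3    -> [-46, 3]
swap -> [3, -46]
swap -> [-46, 3]
swap -> [3, -46]
-8   -> [3, -46, -8]
over -> [3, -46, -8, -46]

[3, -46, -8, -46]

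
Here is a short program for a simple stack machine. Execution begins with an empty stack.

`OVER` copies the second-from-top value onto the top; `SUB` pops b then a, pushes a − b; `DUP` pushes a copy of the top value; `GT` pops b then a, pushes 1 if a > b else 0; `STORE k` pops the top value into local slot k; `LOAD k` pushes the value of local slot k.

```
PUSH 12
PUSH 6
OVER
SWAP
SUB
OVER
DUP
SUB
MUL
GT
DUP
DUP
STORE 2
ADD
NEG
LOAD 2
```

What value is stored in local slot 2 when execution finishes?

1

PUSH 12 → [12]
PUSH 6  → [12, 6]
OVER    → [12, 6, 12]
SWAP    → [12, 12, 6]
SUB     → [12, 6]
OVER    → [12, 6, 12]
DUP     → [12, 6, 12, 12]
SUB     → [12, 6, 0]
MUL     → [12, 0]
GT      → [1]
DUP     → [1, 1]
DUP     → [1, 1, 1]
STORE 2 → [1, 1]
ADD     → [2]
NEG     → [-2]
LOAD 2  → [-2, 1]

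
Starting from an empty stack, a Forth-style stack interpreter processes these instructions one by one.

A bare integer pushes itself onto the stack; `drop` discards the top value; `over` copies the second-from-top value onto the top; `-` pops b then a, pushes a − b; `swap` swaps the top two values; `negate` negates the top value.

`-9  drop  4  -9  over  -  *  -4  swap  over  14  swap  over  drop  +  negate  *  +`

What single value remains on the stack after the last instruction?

516

-9      -9
drop    (empty)
4       4
-9      4 -9
over    4 -9 4
-       4 -13
*       -52
-4      -52 -4
swap    -4 -52
over    -4 -52 -4
14      -4 -52 -4 14
swap    -4 -52 14 -4
over    -4 -52 14 -4 14
drop    -4 -52 14 -4
+       -4 -52 10
negate  -4 -52 -10
*       -4 520
+       516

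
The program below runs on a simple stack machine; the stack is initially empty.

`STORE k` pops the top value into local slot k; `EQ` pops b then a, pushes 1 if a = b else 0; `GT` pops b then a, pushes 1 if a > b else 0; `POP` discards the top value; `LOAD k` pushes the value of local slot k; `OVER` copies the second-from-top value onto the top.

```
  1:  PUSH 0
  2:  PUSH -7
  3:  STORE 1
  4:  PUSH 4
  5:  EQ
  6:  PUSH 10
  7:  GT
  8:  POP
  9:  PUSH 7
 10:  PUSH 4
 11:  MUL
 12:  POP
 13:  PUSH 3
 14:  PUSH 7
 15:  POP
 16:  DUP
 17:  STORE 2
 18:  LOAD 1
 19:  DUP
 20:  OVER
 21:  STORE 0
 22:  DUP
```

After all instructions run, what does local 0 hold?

-7

PUSH 0   [0]
PUSH -7  [0, -7]
STORE 1  [0]
PUSH 4   [0, 4]
EQ       [0]
PUSH 10  [0, 10]
GT       [0]
POP      []
PUSH 7   [7]
PUSH 4   [7, 4]
MUL      [28]
POP      []
PUSH 3   [3]
PUSH 7   [3, 7]
POP      [3]
DUP      [3, 3]
STORE 2  [3]
LOAD 1   [3, -7]
DUP      [3, -7, -7]
OVER     [3, -7, -7, -7]
STORE 0  [3, -7, -7]
DUP      [3, -7, -7, -7]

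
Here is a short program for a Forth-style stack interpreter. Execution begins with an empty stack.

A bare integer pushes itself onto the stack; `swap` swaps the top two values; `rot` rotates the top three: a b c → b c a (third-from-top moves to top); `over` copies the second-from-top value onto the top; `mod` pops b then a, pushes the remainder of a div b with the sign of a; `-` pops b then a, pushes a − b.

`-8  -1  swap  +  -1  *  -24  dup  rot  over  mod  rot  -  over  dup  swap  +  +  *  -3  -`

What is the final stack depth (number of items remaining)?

-8   -> [-8]
-1   -> [-8, -1]
swap -> [-1, -8]
+    -> [-9]
-1   -> [-9, -1]
*    -> [9]
-24  -> [9, -24]
dup  -> [9, -24, -24]
rot  -> [-24, -24, 9]
over -> [-24, -24, 9, -24]
mod  -> [-24, -24, 9]
rot  -> [-24, 9, -24]
-    -> [-24, 33]
over -> [-24, 33, -24]
dup  -> [-24, 33, -24, -24]
swap -> [-24, 33, -24, -24]
+    -> [-24, 33, -48]
+    -> [-24, -15]
*    -> [360]
-3   -> [360, -3]
-    -> [363]

1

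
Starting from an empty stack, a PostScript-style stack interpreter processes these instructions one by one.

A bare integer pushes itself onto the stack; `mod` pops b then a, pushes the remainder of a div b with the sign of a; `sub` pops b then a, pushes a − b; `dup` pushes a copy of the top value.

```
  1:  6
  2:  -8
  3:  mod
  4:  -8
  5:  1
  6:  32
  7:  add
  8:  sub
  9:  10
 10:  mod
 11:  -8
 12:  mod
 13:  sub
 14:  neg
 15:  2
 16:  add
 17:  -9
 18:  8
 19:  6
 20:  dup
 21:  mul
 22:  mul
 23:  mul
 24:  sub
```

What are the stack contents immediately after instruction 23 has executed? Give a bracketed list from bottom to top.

6   → 6
-8  → 6 -8
mod → 6
-8  → 6 -8
1   → 6 -8 1
32  → 6 -8 1 32
add → 6 -8 33
sub → 6 -41
10  → 6 -41 10
mod → 6 -1
-8  → 6 -1 -8
mod → 6 -1
sub → 7
neg → -7
2   → -7 2
add → -5
-9  → -5 -9
8   → -5 -9 8
6   → -5 -9 8 6
dup → -5 -9 8 6 6
mul → -5 -9 8 36
mul → -5 -9 288
mul → -5 -2592

[-5, -2592]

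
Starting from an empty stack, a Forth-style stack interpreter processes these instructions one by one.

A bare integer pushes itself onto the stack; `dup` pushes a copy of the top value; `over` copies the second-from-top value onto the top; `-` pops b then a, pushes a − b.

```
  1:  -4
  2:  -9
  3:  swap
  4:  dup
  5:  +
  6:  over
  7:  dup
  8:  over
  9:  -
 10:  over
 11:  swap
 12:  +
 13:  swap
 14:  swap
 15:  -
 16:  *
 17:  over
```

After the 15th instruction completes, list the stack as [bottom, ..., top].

-4   → -4
-9   → -4 -9
swap → -9 -4
dup  → -9 -4 -4
+    → -9 -8
over → -9 -8 -9
dup  → -9 -8 -9 -9
over → -9 -8 -9 -9 -9
-    → -9 -8 -9 0
over → -9 -8 -9 0 -9
swap → -9 -8 -9 -9 0
+    → -9 -8 -9 -9
swap → -9 -8 -9 -9
swap → -9 -8 -9 -9
-    → -9 -8 0

[-9, -8, 0]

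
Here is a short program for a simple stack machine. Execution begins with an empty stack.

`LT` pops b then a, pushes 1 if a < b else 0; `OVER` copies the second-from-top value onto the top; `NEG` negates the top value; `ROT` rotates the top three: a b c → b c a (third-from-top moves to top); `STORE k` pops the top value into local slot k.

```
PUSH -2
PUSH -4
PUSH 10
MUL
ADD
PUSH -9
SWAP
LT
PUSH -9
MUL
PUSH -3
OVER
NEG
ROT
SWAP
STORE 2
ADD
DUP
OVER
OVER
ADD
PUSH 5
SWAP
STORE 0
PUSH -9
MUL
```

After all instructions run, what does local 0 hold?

-6

PUSH -2 -> [-2]
PUSH -4 -> [-2, -4]
PUSH 10 -> [-2, -4, 10]
MUL     -> [-2, -40]
ADD     -> [-42]
PUSH -9 -> [-42, -9]
SWAP    -> [-9, -42]
LT      -> [0]
PUSH -9 -> [0, -9]
MUL     -> [0]
PUSH -3 -> [0, -3]
OVER    -> [0, -3, 0]
NEG     -> [0, -3, 0]
ROT     -> [-3, 0, 0]
SWAP    -> [-3, 0, 0]
STORE 2 -> [-3, 0]
ADD     -> [-3]
DUP     -> [-3, -3]
OVER    -> [-3, -3, -3]
OVER    -> [-3, -3, -3, -3]
ADD     -> [-3, -3, -6]
PUSH 5  -> [-3, -3, -6, 5]
SWAP    -> [-3, -3, 5, -6]
STORE 0 -> [-3, -3, 5]
PUSH -9 -> [-3, -3, 5, -9]
MUL     -> [-3, -3, -45]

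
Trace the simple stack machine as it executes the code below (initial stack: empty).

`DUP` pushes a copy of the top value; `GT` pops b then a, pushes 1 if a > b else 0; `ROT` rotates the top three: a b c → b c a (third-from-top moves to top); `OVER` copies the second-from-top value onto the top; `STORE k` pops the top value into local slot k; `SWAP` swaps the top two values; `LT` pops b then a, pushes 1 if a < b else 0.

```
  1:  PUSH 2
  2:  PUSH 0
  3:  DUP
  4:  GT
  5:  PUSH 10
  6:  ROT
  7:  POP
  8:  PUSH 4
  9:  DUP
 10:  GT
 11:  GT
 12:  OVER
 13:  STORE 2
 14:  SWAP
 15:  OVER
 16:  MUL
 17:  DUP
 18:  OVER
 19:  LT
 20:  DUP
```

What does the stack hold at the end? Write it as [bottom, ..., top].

[1, 0, 0, 0]

PUSH 2   2
PUSH 0   2 0
DUP      2 0 0
GT       2 0
PUSH 10  2 0 10
ROT      0 10 2
POP      0 10
PUSH 4   0 10 4
DUP      0 10 4 4
GT       0 10 0
GT       0 1
OVER     0 1 0
STORE 2  0 1
SWAP     1 0
OVER     1 0 1
MUL      1 0
DUP      1 0 0
OVER     1 0 0 0
LT       1 0 0
DUP      1 0 0 0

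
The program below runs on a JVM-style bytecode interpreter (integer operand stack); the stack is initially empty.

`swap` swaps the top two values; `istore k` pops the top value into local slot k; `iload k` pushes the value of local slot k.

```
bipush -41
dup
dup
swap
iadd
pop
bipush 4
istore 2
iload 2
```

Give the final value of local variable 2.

4

bipush -41 -> [-41]
dup        -> [-41, -41]
dup        -> [-41, -41, -41]
swap       -> [-41, -41, -41]
iadd       -> [-41, -82]
pop        -> [-41]
bipush 4   -> [-41, 4]
istore 2   -> [-41]
iload 2    -> [-41, 4]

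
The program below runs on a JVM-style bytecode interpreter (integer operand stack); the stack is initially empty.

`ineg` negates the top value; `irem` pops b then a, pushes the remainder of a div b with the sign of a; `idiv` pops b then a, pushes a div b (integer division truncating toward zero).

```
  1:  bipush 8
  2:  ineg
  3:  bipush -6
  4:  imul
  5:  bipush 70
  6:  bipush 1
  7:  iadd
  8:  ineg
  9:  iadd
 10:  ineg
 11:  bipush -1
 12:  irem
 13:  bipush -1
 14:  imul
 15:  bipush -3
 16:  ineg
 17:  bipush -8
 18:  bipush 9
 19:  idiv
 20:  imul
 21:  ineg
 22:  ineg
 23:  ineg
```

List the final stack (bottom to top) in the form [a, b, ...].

[0, 0]

bipush 8  -> 8
ineg      -> -8
bipush -6 -> -8 -6
imul      -> 48
bipush 70 -> 48 70
bipush 1  -> 48 70 1
iadd      -> 48 71
ineg      -> 48 -71
iadd      -> -23
ineg      -> 23
bipush -1 -> 23 -1
irem      -> 0
bipush -1 -> 0 -1
imul      -> 0
bipush -3 -> 0 -3
ineg      -> 0 3
bipush -8 -> 0 3 -8
bipush 9  -> 0 3 -8 9
idiv      -> 0 3 0
imul      -> 0 0
ineg      -> 0 0
ineg      -> 0 0
ineg      -> 0 0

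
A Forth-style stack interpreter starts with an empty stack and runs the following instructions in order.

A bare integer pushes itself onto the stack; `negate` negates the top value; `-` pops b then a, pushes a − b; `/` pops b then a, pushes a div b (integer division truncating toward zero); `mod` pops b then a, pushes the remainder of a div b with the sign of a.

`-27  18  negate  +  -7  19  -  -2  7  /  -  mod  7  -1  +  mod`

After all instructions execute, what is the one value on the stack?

-27    : [-27]
18     : [-27, 18]
negate : [-27, -18]
+      : [-45]
-7     : [-45, -7]
19     : [-45, -7, 19]
-      : [-45, -26]
-2     : [-45, -26, -2]
7      : [-45, -26, -2, 7]
/      : [-45, -26, 0]
-      : [-45, -26]
mod    : [-19]
7      : [-19, 7]
-1     : [-19, 7, -1]
+      : [-19, 6]
mod    : [-1]

-1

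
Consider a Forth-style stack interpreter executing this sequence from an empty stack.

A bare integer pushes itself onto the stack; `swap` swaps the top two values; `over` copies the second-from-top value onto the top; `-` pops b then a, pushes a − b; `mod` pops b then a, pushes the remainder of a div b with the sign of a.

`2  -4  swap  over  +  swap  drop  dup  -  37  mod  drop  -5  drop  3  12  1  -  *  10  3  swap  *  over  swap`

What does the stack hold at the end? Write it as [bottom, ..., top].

2    → [2]
-4   → [2, -4]
swap → [-4, 2]
over → [-4, 2, -4]
+    → [-4, -2]
swap → [-2, -4]
drop → [-2]
dup  → [-2, -2]
-    → [0]
37   → [0, 37]
mod  → [0]
drop → []
-5   → [-5]
drop → []
3    → [3]
12   → [3, 12]
1    → [3, 12, 1]
-    → [3, 11]
*    → [33]
10   → [33, 10]
3    → [33, 10, 3]
swap → [33, 3, 10]
*    → [33, 30]
over → [33, 30, 33]
swap → [33, 33, 30]

[33, 33, 30]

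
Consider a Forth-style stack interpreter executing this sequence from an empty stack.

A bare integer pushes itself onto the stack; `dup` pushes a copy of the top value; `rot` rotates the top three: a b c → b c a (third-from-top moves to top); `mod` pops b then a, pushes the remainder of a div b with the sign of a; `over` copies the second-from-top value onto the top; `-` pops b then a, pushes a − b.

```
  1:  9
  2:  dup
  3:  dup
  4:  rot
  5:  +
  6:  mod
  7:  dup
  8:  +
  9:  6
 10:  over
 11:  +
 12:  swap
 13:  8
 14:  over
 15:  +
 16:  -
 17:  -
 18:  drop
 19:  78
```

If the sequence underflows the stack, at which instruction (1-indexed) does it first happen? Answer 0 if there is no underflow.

9     [9]
dup   [9, 9]
dup   [9, 9, 9]
rot   [9, 9, 9]
+     [9, 18]
mod   [9]
dup   [9, 9]
+     [18]
6     [18, 6]
over  [18, 6, 18]
+     [18, 24]
swap  [24, 18]
8     [24, 18, 8]
over  [24, 18, 8, 18]
+     [24, 18, 26]
-     [24, -8]
-     [32]
drop  []
78    [78]

0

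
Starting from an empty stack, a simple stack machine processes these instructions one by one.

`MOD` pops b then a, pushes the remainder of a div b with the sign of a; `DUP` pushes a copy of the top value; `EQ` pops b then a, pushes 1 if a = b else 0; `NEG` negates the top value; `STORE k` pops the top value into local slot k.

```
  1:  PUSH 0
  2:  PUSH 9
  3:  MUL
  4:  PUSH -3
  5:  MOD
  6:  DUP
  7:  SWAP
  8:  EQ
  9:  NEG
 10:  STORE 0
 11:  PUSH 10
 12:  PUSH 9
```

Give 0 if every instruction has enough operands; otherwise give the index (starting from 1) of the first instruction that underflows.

PUSH 0  → 0
PUSH 9  → 0 9
MUL     → 0
PUSH -3 → 0 -3
MOD     → 0
DUP     → 0 0
SWAP    → 0 0
EQ      → 1
NEG     → -1
STORE 0 → (empty)
PUSH 10 → 10
PUSH 9  → 10 9

0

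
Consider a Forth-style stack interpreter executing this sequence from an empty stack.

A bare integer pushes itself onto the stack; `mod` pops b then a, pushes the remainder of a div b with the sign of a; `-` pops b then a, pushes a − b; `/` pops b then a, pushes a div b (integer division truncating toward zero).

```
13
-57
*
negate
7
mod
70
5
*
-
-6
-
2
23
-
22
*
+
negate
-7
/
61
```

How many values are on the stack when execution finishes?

13     : 13
-57    : 13 -57
*      : -741
negate : 741
7      : 741 7
mod    : 6
70     : 6 70
5      : 6 70 5
*      : 6 350
-      : -344
-6     : -344 -6
-      : -338
2      : -338 2
23     : -338 2 23
-      : -338 -21
22     : -338 -21 22
*      : -338 -462
+      : -800
negate : 800
-7     : 800 -7
/      : -114
61     : -114 61

2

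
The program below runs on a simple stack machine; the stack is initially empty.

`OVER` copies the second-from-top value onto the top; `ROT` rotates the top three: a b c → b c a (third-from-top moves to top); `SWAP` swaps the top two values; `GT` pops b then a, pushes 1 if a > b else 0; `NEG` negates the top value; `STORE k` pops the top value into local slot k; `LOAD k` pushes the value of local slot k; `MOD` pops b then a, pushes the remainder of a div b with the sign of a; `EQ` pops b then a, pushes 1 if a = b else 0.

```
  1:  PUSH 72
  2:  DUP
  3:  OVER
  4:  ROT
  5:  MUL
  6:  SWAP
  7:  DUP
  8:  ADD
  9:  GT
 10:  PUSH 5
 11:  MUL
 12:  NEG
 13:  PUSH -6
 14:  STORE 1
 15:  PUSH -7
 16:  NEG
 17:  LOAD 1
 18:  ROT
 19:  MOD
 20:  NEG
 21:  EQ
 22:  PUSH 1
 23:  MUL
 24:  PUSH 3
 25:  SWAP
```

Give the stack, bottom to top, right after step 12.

[-5]

PUSH 72 -> 72
DUP     -> 72 72
OVER    -> 72 72 72
ROT     -> 72 72 72
MUL     -> 72 5184
SWAP    -> 5184 72
DUP     -> 5184 72 72
ADD     -> 5184 144
GT      -> 1
PUSH 5  -> 1 5
MUL     -> 5
NEG     -> -5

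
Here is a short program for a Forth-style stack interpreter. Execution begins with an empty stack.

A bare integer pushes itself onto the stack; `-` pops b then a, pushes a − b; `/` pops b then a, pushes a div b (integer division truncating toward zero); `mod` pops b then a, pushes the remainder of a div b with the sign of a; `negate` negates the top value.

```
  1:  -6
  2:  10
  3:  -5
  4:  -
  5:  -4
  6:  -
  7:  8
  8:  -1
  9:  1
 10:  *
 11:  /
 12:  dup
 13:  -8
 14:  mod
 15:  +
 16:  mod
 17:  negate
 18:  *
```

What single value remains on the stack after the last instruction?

-6     -> [-6]
10     -> [-6, 10]
-5     -> [-6, 10, -5]
-      -> [-6, 15]
-4     -> [-6, 15, -4]
-      -> [-6, 19]
8      -> [-6, 19, 8]
-1     -> [-6, 19, 8, -1]
1      -> [-6, 19, 8, -1, 1]
*      -> [-6, 19, 8, -1]
/      -> [-6, 19, -8]
dup    -> [-6, 19, -8, -8]
-8     -> [-6, 19, -8, -8, -8]
mod    -> [-6, 19, -8, 0]
+      -> [-6, 19, -8]
mod    -> [-6, 3]
negate -> [-6, -3]
*      -> [18]

18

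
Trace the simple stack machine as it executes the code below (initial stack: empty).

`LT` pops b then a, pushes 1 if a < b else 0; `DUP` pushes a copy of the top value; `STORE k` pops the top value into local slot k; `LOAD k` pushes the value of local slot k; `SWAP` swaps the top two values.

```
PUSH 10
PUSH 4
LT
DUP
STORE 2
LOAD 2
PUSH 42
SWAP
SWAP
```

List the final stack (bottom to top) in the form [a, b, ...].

PUSH 10 -> [10]
PUSH 4  -> [10, 4]
LT      -> [0]
DUP     -> [0, 0]
STORE 2 -> [0]
LOAD 2  -> [0, 0]
PUSH 42 -> [0, 0, 42]
SWAP    -> [0, 42, 0]
SWAP    -> [0, 0, 42]

[0, 0, 42]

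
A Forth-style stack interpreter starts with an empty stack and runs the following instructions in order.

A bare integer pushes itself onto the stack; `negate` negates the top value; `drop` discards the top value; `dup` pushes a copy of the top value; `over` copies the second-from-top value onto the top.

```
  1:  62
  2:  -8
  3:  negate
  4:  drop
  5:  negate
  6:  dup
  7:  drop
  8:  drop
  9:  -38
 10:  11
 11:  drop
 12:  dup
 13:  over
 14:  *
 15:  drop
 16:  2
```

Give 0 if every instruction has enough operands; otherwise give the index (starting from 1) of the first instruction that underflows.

0

62      [62]
-8      [62, -8]
negate  [62, 8]
drop    [62]
negate  [-62]
dup     [-62, -62]
drop    [-62]
drop    []
-38     [-38]
11      [-38, 11]
drop    [-38]
dup     [-38, -38]
over    [-38, -38, -38]
*       [-38, 1444]
drop    [-38]
2       [-38, 2]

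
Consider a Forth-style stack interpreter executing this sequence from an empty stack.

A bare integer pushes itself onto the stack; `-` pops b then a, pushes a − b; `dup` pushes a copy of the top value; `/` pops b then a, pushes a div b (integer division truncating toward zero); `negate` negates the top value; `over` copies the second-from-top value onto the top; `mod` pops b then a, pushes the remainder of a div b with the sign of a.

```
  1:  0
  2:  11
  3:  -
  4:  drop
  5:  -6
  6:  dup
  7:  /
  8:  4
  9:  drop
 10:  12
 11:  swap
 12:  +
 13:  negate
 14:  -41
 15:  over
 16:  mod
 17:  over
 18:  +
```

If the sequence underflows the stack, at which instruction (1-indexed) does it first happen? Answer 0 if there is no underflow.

0       [0]
11      [0, 11]
-       [-11]
drop    []
-6      [-6]
dup     [-6, -6]
/       [1]
4       [1, 4]
drop    [1]
12      [1, 12]
swap    [12, 1]
+       [13]
negate  [-13]
-41     [-13, -41]
over    [-13, -41, -13]
mod     [-13, -2]
over    [-13, -2, -13]
+       [-13, -15]

0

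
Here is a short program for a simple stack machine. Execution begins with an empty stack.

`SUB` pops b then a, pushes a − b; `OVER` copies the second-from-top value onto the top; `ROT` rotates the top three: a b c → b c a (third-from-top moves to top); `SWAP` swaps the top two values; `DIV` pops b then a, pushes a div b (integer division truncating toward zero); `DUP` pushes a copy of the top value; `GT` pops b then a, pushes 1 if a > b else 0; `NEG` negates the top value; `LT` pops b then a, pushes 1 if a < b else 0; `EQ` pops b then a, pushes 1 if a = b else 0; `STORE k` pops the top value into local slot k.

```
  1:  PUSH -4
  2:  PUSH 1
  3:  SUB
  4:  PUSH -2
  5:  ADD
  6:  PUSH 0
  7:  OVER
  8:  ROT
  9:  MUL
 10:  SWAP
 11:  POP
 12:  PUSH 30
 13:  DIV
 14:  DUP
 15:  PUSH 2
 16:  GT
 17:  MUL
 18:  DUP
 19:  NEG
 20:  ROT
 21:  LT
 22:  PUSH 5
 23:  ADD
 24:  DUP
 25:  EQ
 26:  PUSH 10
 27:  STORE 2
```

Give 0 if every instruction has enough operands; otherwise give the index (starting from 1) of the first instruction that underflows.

20

PUSH -4 → [-4]
PUSH 1  → [-4, 1]
SUB     → [-5]
PUSH -2 → [-5, -2]
ADD     → [-7]
PUSH 0  → [-7, 0]
OVER    → [-7, 0, -7]
ROT     → [0, -7, -7]
MUL     → [0, 49]
SWAP    → [49, 0]
POP     → [49]
PUSH 30 → [49, 30]
DIV     → [1]
DUP     → [1, 1]
PUSH 2  → [1, 1, 2]
GT      → [1, 0]
MUL     → [0]
DUP     → [0, 0]
NEG     → [0, 0]
ROT  — needs 3 operands, stack has 2 → underflow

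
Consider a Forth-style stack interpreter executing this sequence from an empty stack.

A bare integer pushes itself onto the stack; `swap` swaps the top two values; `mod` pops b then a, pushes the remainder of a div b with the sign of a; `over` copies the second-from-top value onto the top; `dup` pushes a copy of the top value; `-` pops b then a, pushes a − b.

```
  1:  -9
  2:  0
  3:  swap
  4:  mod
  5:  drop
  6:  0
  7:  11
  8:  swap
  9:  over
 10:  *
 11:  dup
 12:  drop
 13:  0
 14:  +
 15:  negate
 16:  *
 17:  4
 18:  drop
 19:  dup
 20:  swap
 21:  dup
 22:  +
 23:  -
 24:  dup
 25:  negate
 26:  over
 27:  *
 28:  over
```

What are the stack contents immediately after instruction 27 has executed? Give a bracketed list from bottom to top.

[0, 0]

-9     → [-9]
0      → [-9, 0]
swap   → [0, -9]
mod    → [0]
drop   → []
0      → [0]
11     → [0, 11]
swap   → [11, 0]
over   → [11, 0, 11]
*      → [11, 0]
dup    → [11, 0, 0]
drop   → [11, 0]
0      → [11, 0, 0]
+      → [11, 0]
negate → [11, 0]
*      → [0]
4      → [0, 4]
drop   → [0]
dup    → [0, 0]
swap   → [0, 0]
dup    → [0, 0, 0]
+      → [0, 0]
-      → [0]
dup    → [0, 0]
negate → [0, 0]
over   → [0, 0, 0]
*      → [0, 0]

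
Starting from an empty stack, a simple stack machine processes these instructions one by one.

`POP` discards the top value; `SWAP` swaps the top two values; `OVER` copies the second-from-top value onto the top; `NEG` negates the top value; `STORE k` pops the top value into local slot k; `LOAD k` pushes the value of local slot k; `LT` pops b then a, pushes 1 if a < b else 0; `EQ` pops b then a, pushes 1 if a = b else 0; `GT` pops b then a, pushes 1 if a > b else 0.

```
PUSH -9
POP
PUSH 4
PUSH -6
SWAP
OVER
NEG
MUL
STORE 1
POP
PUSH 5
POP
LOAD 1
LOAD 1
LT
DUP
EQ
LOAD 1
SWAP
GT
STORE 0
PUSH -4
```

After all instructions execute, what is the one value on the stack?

PUSH -9  -9
POP      (empty)
PUSH 4   4
PUSH -6  4 -6
SWAP     -6 4
OVER     -6 4 -6
NEG      -6 4 6
MUL      -6 24
STORE 1  -6
POP      (empty)
PUSH 5   5
POP      (empty)
LOAD 1   24
LOAD 1   24 24
LT       0
DUP      0 0
EQ       1
LOAD 1   1 24
SWAP     24 1
GT       1
STORE 0  (empty)
PUSH -4  -4

-4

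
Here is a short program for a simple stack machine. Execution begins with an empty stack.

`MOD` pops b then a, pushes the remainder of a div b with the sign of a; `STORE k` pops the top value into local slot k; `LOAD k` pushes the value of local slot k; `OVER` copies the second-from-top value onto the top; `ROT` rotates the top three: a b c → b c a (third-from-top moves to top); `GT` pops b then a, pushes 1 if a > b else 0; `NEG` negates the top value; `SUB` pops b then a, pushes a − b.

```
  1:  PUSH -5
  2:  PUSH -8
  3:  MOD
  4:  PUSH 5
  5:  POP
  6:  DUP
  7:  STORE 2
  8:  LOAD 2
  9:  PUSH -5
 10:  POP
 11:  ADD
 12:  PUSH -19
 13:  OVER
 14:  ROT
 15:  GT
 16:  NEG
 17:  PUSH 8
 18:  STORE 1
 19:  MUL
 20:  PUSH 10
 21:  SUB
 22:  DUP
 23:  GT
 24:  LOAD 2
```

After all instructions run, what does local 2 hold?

PUSH -5   -5
PUSH -8   -5 -8
MOD       -5
PUSH 5    -5 5
POP       -5
DUP       -5 -5
STORE 2   -5
LOAD 2    -5 -5
PUSH -5   -5 -5 -5
POP       -5 -5
ADD       -10
PUSH -19  -10 -19
OVER      -10 -19 -10
ROT       -19 -10 -10
GT        -19 0
NEG       -19 0
PUSH 8    -19 0 8
STORE 1   -19 0
MUL       0
PUSH 10   0 10
SUB       -10
DUP       -10 -10
GT        0
LOAD 2    0 -5

-5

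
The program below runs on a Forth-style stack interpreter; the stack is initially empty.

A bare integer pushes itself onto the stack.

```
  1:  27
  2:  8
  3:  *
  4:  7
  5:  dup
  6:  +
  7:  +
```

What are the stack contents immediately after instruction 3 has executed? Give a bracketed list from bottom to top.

[216]

27 : 27
8  : 27 8
*  : 216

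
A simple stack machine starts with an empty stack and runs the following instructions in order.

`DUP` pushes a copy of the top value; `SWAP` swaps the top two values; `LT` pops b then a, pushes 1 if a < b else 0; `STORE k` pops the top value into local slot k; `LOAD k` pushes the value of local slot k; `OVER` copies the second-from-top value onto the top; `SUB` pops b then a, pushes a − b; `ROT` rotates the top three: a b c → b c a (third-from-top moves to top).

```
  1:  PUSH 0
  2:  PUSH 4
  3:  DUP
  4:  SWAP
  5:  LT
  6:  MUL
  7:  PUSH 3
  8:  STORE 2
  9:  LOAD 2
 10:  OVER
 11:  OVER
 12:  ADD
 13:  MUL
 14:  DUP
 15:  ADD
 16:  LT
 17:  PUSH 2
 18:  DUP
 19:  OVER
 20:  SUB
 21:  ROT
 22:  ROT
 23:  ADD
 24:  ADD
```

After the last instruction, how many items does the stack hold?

PUSH 0  : [0]
PUSH 4  : [0, 4]
DUP     : [0, 4, 4]
SWAP    : [0, 4, 4]
LT      : [0, 0]
MUL     : [0]
PUSH 3  : [0, 3]
STORE 2 : [0]
LOAD 2  : [0, 3]
OVER    : [0, 3, 0]
OVER    : [0, 3, 0, 3]
ADD     : [0, 3, 3]
MUL     : [0, 9]
DUP     : [0, 9, 9]
ADD     : [0, 18]
LT      : [1]
PUSH 2  : [1, 2]
DUP     : [1, 2, 2]
OVER    : [1, 2, 2, 2]
SUB     : [1, 2, 0]
ROT     : [2, 0, 1]
ROT     : [0, 1, 2]
ADD     : [0, 3]
ADD     : [3]

1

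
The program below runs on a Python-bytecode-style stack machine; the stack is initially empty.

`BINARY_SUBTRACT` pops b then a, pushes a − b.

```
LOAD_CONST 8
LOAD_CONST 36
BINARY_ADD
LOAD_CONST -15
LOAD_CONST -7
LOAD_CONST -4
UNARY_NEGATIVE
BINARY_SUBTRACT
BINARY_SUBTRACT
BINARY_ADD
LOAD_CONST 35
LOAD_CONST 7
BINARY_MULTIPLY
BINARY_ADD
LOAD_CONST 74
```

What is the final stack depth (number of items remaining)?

2

LOAD_CONST 8     [8]
LOAD_CONST 36    [8, 36]
BINARY_ADD       [44]
LOAD_CONST -15   [44, -15]
LOAD_CONST -7    [44, -15, -7]
LOAD_CONST -4    [44, -15, -7, -4]
UNARY_NEGATIVE   [44, -15, -7, 4]
BINARY_SUBTRACT  [44, -15, -11]
BINARY_SUBTRACT  [44, -4]
BINARY_ADD       [40]
LOAD_CONST 35    [40, 35]
LOAD_CONST 7     [40, 35, 7]
BINARY_MULTIPLY  [40, 245]
BINARY_ADD       [285]
LOAD_CONST 74    [285, 74]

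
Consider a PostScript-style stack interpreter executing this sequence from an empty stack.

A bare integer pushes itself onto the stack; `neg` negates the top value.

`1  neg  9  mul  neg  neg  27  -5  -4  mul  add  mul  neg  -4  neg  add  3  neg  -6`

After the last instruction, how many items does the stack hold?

1   → [1]
neg → [-1]
9   → [-1, 9]
mul → [-9]
neg → [9]
neg → [-9]
27  → [-9, 27]
-5  → [-9, 27, -5]
-4  → [-9, 27, -5, -4]
mul → [-9, 27, 20]
add → [-9, 47]
mul → [-423]
neg → [423]
-4  → [423, -4]
neg → [423, 4]
add → [427]
3   → [427, 3]
neg → [427, -3]
-6  → [427, -3, -6]

3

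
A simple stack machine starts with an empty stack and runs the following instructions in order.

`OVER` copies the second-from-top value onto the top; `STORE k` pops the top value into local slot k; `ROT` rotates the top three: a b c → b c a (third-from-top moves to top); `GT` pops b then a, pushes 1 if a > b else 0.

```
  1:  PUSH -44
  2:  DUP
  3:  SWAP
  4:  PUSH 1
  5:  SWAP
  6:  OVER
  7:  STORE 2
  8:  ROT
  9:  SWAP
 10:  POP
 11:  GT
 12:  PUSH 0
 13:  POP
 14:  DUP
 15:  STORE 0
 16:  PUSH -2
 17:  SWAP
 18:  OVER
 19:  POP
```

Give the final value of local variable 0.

PUSH -44 : [-44]
DUP      : [-44, -44]
SWAP     : [-44, -44]
PUSH 1   : [-44, -44, 1]
SWAP     : [-44, 1, -44]
OVER     : [-44, 1, -44, 1]
STORE 2  : [-44, 1, -44]
ROT      : [1, -44, -44]
SWAP     : [1, -44, -44]
POP      : [1, -44]
GT       : [1]
PUSH 0   : [1, 0]
POP      : [1]
DUP      : [1, 1]
STORE 0  : [1]
PUSH -2  : [1, -2]
SWAP     : [-2, 1]
OVER     : [-2, 1, -2]
POP      : [-2, 1]

1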